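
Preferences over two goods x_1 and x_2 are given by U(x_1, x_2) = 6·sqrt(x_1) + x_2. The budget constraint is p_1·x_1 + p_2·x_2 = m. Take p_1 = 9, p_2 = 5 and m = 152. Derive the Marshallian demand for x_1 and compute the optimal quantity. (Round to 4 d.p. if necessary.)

Set MRS = p_1/p_2: 3·x_1^(−1/2) = p_1/p_2.
Solve: √x_1 = 3·p_2/p_1, so x_1*(p_1,p_2) = (3·p_2/p_1)², and x_2* = (m − p_1·x_1*)/p_2.
Plugging in: x_1* = (3·5/9)² = 2.7778.

x_1* = 2.7778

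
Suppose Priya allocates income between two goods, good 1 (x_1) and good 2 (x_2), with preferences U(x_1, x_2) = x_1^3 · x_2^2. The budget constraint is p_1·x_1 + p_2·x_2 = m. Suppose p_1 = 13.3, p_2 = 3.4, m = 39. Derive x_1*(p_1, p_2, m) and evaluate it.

MU_x_1/MU_x_2 = (3·x_2)/(2·x_1); tangency sets this equal to p_1/p_2.
Rearranging, p_2·x_2 = (2/3)·p_1·x_1. Substituting into the budget gives p_1·x_1·(1 + (2/3)) = m.
Demand: x_1*(p_1,p_2,m) = 0.6·m/p_1 and x_2* = 0.4·m/p_2.
At p_1=13.3, p_2=3.4, m=39: x_1* = 0.6·39/13.3 = 1.7594.

x_1* = 1.7594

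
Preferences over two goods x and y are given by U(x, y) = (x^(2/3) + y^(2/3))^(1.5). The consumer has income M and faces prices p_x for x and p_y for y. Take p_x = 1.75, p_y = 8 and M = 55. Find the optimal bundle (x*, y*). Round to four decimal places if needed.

x* = 29.9933, y* = 0.314

From the CES first-order condition, (y/x)^(1/3) = p_x/p_y.
Solve for the ratio: y/x = [p_x/p_y]^(3).
Substitute y = (y/x)·x into the budget: x* = M/(p_x + p_y·(y/x)).
Numerically y/x = 0.010468, so x* = 55/(1.75 + 8·0.010468) = 29.9933 and y* = 0.010468·29.9933 = 0.314.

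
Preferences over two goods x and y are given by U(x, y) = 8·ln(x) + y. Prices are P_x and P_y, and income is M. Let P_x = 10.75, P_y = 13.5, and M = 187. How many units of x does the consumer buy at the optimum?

MU_x = 8/x, MU_y = 1. Tangency: 8/x = P_x/P_y.
So x*(P_x,P_y) = 8·P_y/P_x, independent of income; and y* = (M − 8·P_y)/P_y.
At the given prices: x* = 8·13.5/10.75 = 10.0465.

x* = 10.0465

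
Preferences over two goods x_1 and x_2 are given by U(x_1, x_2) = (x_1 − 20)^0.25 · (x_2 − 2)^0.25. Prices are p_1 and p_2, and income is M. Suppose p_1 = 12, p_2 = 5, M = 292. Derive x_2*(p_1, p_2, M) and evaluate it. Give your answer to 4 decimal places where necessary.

Let x_1' = x_1−20, x_2' = x_2−2. MRS = x_2'/x_1' = p_1/p_2.
After buying the subsistence bundle (20, 2), a share 0.5 of the remaining income goes to x_1: x_1* = 20 + 0.5·(M − 20p_1 − 2p_2)/p_1.
Discretionary income = 292 − 20·12 − 2·5 = 42; x_2* = 2 + 0.5·42/5 = 6.2.

x_2* = 6.2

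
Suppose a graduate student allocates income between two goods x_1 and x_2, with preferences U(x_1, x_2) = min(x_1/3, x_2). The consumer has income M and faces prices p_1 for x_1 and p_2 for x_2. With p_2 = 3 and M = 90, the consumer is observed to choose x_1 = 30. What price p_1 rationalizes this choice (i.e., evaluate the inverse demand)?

p_1 = 2

Leontief preferences: the optimum is at the kink where x_1/3 = x_2/1, i.e. x_2 = (1/3)·x_1.
Budget: p_1·x_1 + p_2·(1/3)·x_1 = M, so (3·p_1 + p_2)·x_1 = 3·M.
Demand: x_1*(p_1,p_2,M) = 3·M/(3·p_1 + p_2), x_2* = M/(3·p_1 + p_2).
Set x_1* = 30 in the demand function and solve for p_1: p_1 = 2.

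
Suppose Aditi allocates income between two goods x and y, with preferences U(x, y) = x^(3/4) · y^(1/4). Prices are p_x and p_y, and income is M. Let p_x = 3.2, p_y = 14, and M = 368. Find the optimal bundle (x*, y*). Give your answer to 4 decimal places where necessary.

x* = 86.25, y* = 6.5714

Tangency: MRS = 3·y/x = p_x/p_y.
Rearranging, p_y·y = (1/3)·p_x·x. Substituting into the budget gives p_x·x·(1 + (1/3)) = M.
Demand: x*(p_x,p_y,M) = 0.75·M/p_x and y* = 0.25·M/p_y.
At p_x=3.2, p_y=14, M=368: x* = 0.75·368/3.2 = 86.25, y* = 6.5714.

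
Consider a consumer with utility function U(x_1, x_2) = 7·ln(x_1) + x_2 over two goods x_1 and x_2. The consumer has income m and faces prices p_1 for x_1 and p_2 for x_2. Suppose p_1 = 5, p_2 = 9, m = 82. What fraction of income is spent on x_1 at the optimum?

share on x_1 = 0.7683

MU_x_1 = 7/x_1, MU_x_2 = 1. Tangency: 7/x_1 = p_1/p_2.
So x_1*(p_1,p_2) = 7·p_2/p_1, independent of income; and x_2* = (m − 7·p_2)/p_2.
At the given prices: x_1* = 7·9/5 = 12.6, and x_2* = 2.1111.
Expenditure on x_1: 5·12.6 = 63; share = 0.7683.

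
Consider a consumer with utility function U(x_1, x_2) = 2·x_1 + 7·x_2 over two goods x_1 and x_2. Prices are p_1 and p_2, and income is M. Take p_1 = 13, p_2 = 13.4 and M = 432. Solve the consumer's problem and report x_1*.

x_1* = 0

Linear utility — the consumer picks whichever good has higher MU/price: 2/13 = 0.1538 vs 7/13.4 = 0.5224.
x_2 gives more utility per dollar, so spend all income on x_2: x_2* = M/p_2, x_1* = 0.
Numerically: x_1* = 0, x_2* = 32.2388.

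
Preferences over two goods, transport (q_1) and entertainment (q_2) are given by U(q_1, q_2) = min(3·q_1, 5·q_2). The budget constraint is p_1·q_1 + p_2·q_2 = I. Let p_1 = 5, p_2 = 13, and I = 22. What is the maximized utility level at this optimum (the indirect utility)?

V = 5.1562

Demand: q_1*(p_1,p_2,I) = 5·I/(5·p_1 + 3·p_2), q_2* = 3·I/(5·p_1 + 3·p_2).
Here 5·5 + 3·13 = 64, giving q_1* = 1.7188 and q_2* = 1.0312.
Utility at the optimum: U(1.7188, 1.0312) = 5.1562.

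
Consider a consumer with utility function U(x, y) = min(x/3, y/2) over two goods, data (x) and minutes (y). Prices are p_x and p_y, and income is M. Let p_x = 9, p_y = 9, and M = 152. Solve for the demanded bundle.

x* = 10.1333, y* = 6.7556

Leontief preferences: the optimum is at the kink where x/3 = y/2, i.e. y = (2/3)·x.
Budget: p_x·x + p_y·(2/3)·x = M, so (3·p_x + 2·p_y)·x = 3·M.
Demand: x*(p_x,p_y,M) = 3·M/(3·p_x + 2·p_y), y* = 2·M/(3·p_x + 2·p_y).
Here 3·9 + 2·9 = 45, giving x* = 10.1333 and y* = 6.7556.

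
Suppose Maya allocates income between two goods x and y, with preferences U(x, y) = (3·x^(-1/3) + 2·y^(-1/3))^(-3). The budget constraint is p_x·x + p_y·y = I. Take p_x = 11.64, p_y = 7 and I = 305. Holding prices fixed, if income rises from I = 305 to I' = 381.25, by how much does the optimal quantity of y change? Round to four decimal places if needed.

Δy* = 4.29

Numerically y/x = 1.080371, so x* = 305/(11.64 + 7·1.080371) = 15.8833 and y* = 1.080371·15.8833 = 17.1598.
At I' = 381.25: y* = 21.4498. Change: 21.4498 − 17.1598 = 4.29.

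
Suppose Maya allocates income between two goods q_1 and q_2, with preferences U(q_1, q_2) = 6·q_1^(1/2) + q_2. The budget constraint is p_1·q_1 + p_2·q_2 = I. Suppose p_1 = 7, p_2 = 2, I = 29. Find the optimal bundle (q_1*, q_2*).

Set MRS = p_1/p_2: 3·q_1^(−1/2) = p_1/p_2.
Solve: √q_1 = 3·p_2/p_1, so q_1*(p_1,p_2) = (3·p_2/p_1)², and q_2* = (I − p_1·q_1*)/p_2.
Plugging in: q_1* = (3·2/7)² = 0.7347, q_2* = 11.9286.

q_1* = 0.7347, q_2* = 11.9286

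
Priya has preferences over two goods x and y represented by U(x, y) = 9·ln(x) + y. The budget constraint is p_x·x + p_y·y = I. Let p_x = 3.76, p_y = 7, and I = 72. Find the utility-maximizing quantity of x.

MU_x = 9/x, MU_y = 1. Tangency: 9/x = p_x/p_y.
So x*(p_x,p_y) = 9·p_y/p_x, independent of income; and y* = (I − 9·p_y)/p_y.
At the given prices: x* = 9·7/3.76 = 16.7553.

x* = 16.7553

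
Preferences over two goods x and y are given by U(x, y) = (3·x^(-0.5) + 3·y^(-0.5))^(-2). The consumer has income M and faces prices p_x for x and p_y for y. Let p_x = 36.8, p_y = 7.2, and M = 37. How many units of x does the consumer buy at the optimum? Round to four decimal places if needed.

x* = 0.6361

MU_x ∝ 3·x^(-1.5), MU_y ∝ 3·y^(-1.5), so MRS = (y/x)^(1.5) = p_x/p_y.
Hence y/x = (p_x/p_y)^(1/(1.5)), i.e. raised to the 2/3 power.
With the ratio pinned down, the budget gives x* = M/(p_x + p_y·(y/x)) and y* = (y/x)·x*.
Numerically y/x = 2.967178, so x* = 37/(36.8 + 7.2·2.967178) = 0.6361.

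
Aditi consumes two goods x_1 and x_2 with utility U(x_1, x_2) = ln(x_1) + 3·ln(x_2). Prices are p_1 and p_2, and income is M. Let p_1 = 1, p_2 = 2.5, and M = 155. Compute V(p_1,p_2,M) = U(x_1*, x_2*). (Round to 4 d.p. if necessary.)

MU_x_1/MU_x_2 = (x_2)/(3·x_1); tangency sets this equal to p_1/p_2.
So p_2·x_2 = 3·p_1·x_1; combined with the budget, a share 0.25 of income goes to x_1.
Demand: x_1*(p_1,p_2,M) = 0.25·M/p_1 and x_2* = 0.75·M/p_2.
At p_1=1, p_2=2.5, M=155: x_1* = 0.25·155/1 = 38.75, x_2* = 46.5.
Utility at the optimum: U(38.75, 46.5) = 15.1755.

V = 15.1755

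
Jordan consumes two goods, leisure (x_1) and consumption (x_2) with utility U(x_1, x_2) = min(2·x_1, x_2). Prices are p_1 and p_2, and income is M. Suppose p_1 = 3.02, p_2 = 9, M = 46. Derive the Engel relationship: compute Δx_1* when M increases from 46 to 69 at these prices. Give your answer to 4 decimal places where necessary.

Δx_1* = 1.0942

Demand: x_1*(p_1,p_2,M) = M/(p_1 + 2·p_2), x_2* = 2·M/(p_1 + 2·p_2).
Here 3.02 + 2·9 = 21.02, giving x_1* = 2.1884.
At M' = 69: x_1* = 3.2826. Change: 3.2826 − 2.1884 = 1.0942.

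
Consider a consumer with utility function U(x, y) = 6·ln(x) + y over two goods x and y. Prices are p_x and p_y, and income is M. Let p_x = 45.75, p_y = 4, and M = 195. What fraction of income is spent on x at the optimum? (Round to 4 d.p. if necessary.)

Set MRS = p_x/p_y: (6/x)/1 = p_x/p_y.
So x*(p_x,p_y) = 6·p_y/p_x, independent of income; and y* = (M − 6·p_y)/p_y.
At the given prices: x* = 6·4/45.75 = 0.5246, and y* = 42.75.
Expenditure on x: 45.75·0.5246 = 24; share = 0.1231.

share on x = 0.1231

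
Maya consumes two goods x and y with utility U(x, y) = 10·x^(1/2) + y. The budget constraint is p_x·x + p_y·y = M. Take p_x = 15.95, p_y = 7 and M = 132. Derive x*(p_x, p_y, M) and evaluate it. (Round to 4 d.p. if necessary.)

MU_x = 5/√x, MU_y = 1. Tangency: 5/√x = p_x/p_y.
Thus x* = (5·p_y/p_x)² — independent of M — with the rest of income spent on y.
Plugging in: x* = (5·7/15.95)² = 4.8152.

x* = 4.8152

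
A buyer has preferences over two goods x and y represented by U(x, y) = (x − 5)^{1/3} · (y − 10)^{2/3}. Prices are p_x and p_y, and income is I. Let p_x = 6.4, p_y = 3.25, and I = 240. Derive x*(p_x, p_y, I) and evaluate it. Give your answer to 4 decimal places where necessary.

MRS = (1/2)·(y−10)/(x−5). Tangency with p_x/p_y gives y−10 = 2·(p_x/p_y)·(x−5).
Substituting into the budget: x* = 5 + 1/3·(I − 5·p_x − 10·p_y)/p_x, and y* = 10 + 2/3·(…)/p_y.
Discretionary income = 240 − 5·6.4 − 10·3.25 = 175.5; x* = 5 + 1/3·175.5/6.4 = 14.1406.

x* = 14.1406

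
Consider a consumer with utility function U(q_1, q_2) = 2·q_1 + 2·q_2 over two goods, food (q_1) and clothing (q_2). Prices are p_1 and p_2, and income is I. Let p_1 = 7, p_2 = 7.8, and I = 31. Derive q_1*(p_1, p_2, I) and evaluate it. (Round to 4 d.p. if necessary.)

q_1 gives more utility per dollar, so spend all income on q_1: q_1* = I/p_1, q_2* = 0.
Numerically: q_1* = 4.4286, q_2* = 0.

q_1* = 4.4286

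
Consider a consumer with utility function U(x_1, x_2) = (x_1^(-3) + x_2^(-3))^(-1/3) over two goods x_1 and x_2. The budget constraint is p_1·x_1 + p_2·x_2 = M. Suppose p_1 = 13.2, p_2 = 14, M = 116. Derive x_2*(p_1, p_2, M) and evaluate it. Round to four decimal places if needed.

MU_x_1 ∝ x_1^(-4), MU_x_2 ∝ x_2^(-4), so MRS = (x_2/x_1)^(4) = p_1/p_2.
Solve for the ratio: x_2/x_1 = [p_1/p_2]^(0.25).
Substitute x_2 = (x_2/x_1)·x_1 into the budget: x_1* = M/(p_1 + p_2·(x_2/x_1)).
Numerically x_2/x_1 = 0.985398, so x_1* = 116/(13.2 + 14·0.985398) = 4.297 and x_2* = 0.985398·4.297 = 4.2343.

x_2* = 4.2343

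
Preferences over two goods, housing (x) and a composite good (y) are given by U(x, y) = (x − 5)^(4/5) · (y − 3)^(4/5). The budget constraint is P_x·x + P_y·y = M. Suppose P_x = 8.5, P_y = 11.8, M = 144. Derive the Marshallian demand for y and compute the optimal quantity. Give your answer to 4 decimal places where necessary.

This is Cobb-Douglas in (x−5, y−3): tangency gives 0.8·P_y·(y−3) = 0.8·P_x·(x−5).
Substituting into the budget: x* = 5 + 0.5·(M − 5·P_x − 3·P_y)/P_x, and y* = 3 + 0.5·(…)/P_y.
Discretionary income = 144 − 5·8.5 − 3·11.8 = 66.1; y* = 3 + 0.5·66.1/11.8 = 5.8008.

y* = 5.8008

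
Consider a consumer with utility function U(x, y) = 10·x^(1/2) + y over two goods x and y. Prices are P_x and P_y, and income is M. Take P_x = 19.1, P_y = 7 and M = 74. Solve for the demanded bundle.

x* = 3.3579, y* = 1.4091

Set MRS = P_x/P_y: 5·x^(−1/2) = P_x/P_y.
Thus x* = (5·P_y/P_x)² — independent of M — with the rest of income spent on y.
Plugging in: x* = (5·7/19.1)² = 3.3579, y* = 1.4091.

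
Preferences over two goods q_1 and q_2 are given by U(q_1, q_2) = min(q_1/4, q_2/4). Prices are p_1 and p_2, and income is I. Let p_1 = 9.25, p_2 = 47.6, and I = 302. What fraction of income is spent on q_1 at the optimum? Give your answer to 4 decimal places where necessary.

share on q_1 = 0.1627

Leontief preferences: the optimum is at the kink where q_1/4 = q_2/4, i.e. q_2 = q_1.
Budget: p_1·q_1 + p_2·q_1 = I, so (4·p_1 + 4·p_2)·q_1 = 4·I.
Demand: q_1*(p_1,p_2,I) = 4·I/(4·p_1 + 4·p_2), q_2* = 4·I/(4·p_1 + 4·p_2).
Here 4·9.25 + 4·47.6 = 227.4, giving q_1* = 5.3122 and q_2* = 5.3122.
Expenditure on q_1: 9.25·5.3122 = 49.1381; share = 0.1627.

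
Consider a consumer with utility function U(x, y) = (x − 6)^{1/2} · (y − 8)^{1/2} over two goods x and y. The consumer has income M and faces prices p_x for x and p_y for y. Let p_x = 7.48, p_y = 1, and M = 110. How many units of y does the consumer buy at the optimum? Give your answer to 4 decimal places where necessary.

y* = 36.56

Let x' = x−6, y' = y−8. MRS = y'/x' = p_x/p_y.
After buying the subsistence bundle (6, 8), a share 0.5 of the remaining income goes to x: x* = 6 + 0.5·(M − 6p_x − 8p_y)/p_x.
Discretionary income = 110 − 6·7.48 − 8·1 = 57.12; y* = 8 + 0.5·57.12/1 = 36.56.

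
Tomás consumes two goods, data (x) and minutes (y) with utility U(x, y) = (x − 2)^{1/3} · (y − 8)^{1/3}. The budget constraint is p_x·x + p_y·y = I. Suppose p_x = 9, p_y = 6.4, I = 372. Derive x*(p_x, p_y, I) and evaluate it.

x* = 18.8222

Discretionary income = 372 − 2·9 − 8·6.4 = 302.8; x* = 2 + 0.5·302.8/9 = 18.8222.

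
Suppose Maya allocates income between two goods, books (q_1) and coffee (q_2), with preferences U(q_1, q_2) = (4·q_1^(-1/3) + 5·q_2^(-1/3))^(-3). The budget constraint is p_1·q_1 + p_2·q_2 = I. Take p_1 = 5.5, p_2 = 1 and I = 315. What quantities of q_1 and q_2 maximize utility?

q_1* = 32.3218, q_2* = 137.2302

MRS = MU_q_1/MU_q_2 = (4/5)·(q_2/q_1)^(4/3). Set equal to p_1/p_2.
Solve for the ratio: q_2/q_1 = [(5/4)·p_1/p_2]^(0.75).
Substitute q_2 = (q_2/q_1)·q_1 into the budget: q_1* = I/(p_1 + p_2·(q_2/q_1)).
Numerically q_2/q_1 = 4.245751, so q_1* = 315/(5.5 + 1·4.245751) = 32.3218 and q_2* = 4.245751·32.3218 = 137.2302.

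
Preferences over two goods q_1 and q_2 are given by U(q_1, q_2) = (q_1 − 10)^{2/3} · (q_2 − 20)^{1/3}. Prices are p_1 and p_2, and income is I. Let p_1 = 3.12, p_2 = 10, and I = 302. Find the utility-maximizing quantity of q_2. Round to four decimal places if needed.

MRS = 2·(q_2−20)/(q_1−10). Tangency with p_1/p_2 gives q_2−20 = (1/2)·(p_1/p_2)·(q_1−10).
After buying the subsistence bundle (10, 20), a share 2/3 of the remaining income goes to q_1: q_1* = 10 + 2/3·(I − 10p_1 − 20p_2)/p_1.
Discretionary income = 302 − 10·3.12 − 20·10 = 70.8; q_2* = 20 + 1/3·70.8/10 = 22.36.

q_2* = 22.36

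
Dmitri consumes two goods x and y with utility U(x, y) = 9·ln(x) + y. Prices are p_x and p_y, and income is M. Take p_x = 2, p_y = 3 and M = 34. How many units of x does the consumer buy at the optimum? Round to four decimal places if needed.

MU_x = 9/x, MU_y = 1. Tangency: 9/x = p_x/p_y.
So x*(p_x,p_y) = 9·p_y/p_x, independent of income; and y* = (M − 9·p_y)/p_y.
At the given prices: x* = 9·3/2 = 13.5.

x* = 13.5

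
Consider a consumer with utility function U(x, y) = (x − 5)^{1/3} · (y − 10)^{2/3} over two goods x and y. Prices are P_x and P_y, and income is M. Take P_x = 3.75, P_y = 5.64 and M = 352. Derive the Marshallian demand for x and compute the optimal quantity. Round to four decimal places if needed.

x* = 29.6089

MRS = (1/2)·(y−10)/(x−5). Tangency with P_x/P_y gives y−10 = 2·(P_x/P_y)·(x−5).
Substituting into the budget: x* = 5 + 1/3·(M − 5·P_x − 10·P_y)/P_x, and y* = 10 + 2/3·(…)/P_y.
Discretionary income = 352 − 5·3.75 − 10·5.64 = 276.85; x* = 5 + 1/3·276.85/3.75 = 29.6089.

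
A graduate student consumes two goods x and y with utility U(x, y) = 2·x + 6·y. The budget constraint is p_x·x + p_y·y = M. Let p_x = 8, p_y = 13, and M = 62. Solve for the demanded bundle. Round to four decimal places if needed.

Perfect substitutes: compare marginal utility per dollar. 2/p_x vs 6/p_y → 0.25 vs 0.4615.
y gives more utility per dollar, so spend all income on y: y* = M/p_y, x* = 0.
Numerically: x* = 0, y* = 4.7692.

x* = 0, y* = 4.7692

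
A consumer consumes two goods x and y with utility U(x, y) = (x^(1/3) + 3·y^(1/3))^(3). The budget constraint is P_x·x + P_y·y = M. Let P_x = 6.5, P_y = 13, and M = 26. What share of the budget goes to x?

share on x = 0.2139

MRS = MU_x/MU_y = (1/3)·(y/x)^(2/3). Set equal to P_x/P_y.
Hence y/x = (3·P_x/P_y)^(1/(2/3)), i.e. raised to the 1.5 power.
Substitute y = (y/x)·x into the budget: x* = M/(P_x + P_y·(y/x)).
Numerically y/x = 1.837117, so x* = 26/(6.5 + 13·1.837117) = 0.8558 and y* = 1.837117·0.8558 = 1.5721.
Expenditure on x: 6.5·0.8558 = 5.5624; share = 0.2139.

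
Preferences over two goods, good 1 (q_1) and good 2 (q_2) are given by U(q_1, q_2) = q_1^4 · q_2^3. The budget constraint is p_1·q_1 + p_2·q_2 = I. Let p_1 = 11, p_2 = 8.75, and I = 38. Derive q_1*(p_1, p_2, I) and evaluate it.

q_1* = 1.974

At p_1=11, p_2=8.75, I=38: q_1* = 4/7·38/11 = 1.974.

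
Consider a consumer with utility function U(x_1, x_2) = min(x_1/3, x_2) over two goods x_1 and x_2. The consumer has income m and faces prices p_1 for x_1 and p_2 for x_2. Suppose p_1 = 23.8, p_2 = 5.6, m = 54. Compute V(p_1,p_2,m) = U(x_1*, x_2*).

Leontief preferences: the optimum is at the kink where x_1/3 = x_2/1, i.e. x_2 = (1/3)·x_1.
Budget: p_1·x_1 + p_2·(1/3)·x_1 = m, so (3·p_1 + p_2)·x_1 = 3·m.
Demand: x_1*(p_1,p_2,m) = 3·m/(3·p_1 + p_2), x_2* = m/(3·p_1 + p_2).
Here 3·23.8 + 5.6 = 77, giving x_1* = 2.1039 and x_2* = 0.7013.
Utility at the optimum: U(2.1039, 0.7013) = 0.7013.

V = 0.7013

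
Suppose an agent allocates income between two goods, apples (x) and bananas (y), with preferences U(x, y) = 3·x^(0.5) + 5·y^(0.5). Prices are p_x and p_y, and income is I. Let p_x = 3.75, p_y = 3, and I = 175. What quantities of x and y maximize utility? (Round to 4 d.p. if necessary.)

MRS = MU_x/MU_y = (3/5)·(y/x)^(0.5). Set equal to p_x/p_y.
Solve for the ratio: y/x = [(5/3)·p_x/p_y]^(2).
With the ratio pinned down, the budget gives x* = I/(p_x + p_y·(y/x)) and y* = (y/x)·x*.
Numerically y/x = 4.340278, so x* = 175/(3.75 + 3·4.340278) = 10.4348 and y* = 4.340278·10.4348 = 45.2899.

x* = 10.4348, y* = 45.2899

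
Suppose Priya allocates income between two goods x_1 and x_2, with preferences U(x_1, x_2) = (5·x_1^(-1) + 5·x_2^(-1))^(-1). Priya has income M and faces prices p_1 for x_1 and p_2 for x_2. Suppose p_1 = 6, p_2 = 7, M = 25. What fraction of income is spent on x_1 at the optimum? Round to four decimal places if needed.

MRS = MU_x_1/MU_x_2 = (x_2/x_1)^(2). Set equal to p_1/p_2.
Solve for the ratio: x_2/x_1 = [p_1/p_2]^(0.5).
Substitute x_2 = (x_2/x_1)·x_1 into the budget: x_1* = M/(p_1 + p_2·(x_2/x_1)).
Numerically x_2/x_1 = 0.92582, so x_1* = 25/(6 + 7·0.92582) = 2.0031 and x_2* = 0.92582·2.0031 = 1.8545.
Expenditure on x_1: 6·2.0031 = 12.0185; share = 0.4807.

share on x_1 = 0.4807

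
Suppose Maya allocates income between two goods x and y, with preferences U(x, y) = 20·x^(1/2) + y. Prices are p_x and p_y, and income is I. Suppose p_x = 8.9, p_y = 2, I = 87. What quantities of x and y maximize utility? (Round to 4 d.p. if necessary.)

Solve: √x = 10·p_y/p_x, so x*(p_x,p_y) = (10·p_y/p_x)², and y* = (I − p_x·x*)/p_y.
Plugging in: x* = (10·2/8.9)² = 5.0499, y* = 21.0281.

x* = 5.0499, y* = 21.0281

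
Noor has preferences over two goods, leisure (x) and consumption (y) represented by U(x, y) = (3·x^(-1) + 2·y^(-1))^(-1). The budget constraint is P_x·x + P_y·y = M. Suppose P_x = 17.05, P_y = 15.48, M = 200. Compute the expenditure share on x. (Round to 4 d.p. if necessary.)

share on x = 0.5624

From the CES first-order condition, (3/2)·(y/x)^(2) = P_x/P_y.
Hence y/x = ((2/3)·P_x/P_y)^(1/(2)), i.e. raised to the 0.5 power.
With the ratio pinned down, the budget gives x* = M/(P_x + P_y·(y/x)) and y* = (y/x)·x*.
Numerically y/x = 0.856902, so x* = 200/(17.05 + 15.48·0.856902) = 6.5974 and y* = 0.856902·6.5974 = 5.6533.
Expenditure on x: 17.05·6.5974 = 112.4862; share = 0.5624.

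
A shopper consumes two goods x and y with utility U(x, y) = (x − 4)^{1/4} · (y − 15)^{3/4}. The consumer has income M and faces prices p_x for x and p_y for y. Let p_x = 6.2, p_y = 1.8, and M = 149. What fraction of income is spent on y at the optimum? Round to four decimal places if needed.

share on y = 0.6705

Let x' = x−4, y' = y−15. MRS = (1/3)·y'/x' = p_x/p_y.
After buying the subsistence bundle (4, 15), a share 0.25 of the remaining income goes to x: x* = 4 + 0.25·(M − 4p_x − 15p_y)/p_x.
Discretionary income = 149 − 4·6.2 − 15·1.8 = 97.2; x* = 4 + 0.25·97.2/6.2 = 7.9194; y* = 15 + 0.75·97.2/1.8 = 55.5.
Expenditure on y: 1.8·55.5 = 99.9; share = 0.6705.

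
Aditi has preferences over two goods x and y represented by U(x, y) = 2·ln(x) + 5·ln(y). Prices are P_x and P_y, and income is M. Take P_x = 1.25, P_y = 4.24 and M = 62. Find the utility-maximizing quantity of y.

Demand: x*(P_x,P_y,M) = 2/7·M/P_x and y* = 5/7·M/P_y.
At P_x=1.25, P_y=4.24, M=62: y* = 5/7·62/4.24 = 10.4447.

y* = 10.4447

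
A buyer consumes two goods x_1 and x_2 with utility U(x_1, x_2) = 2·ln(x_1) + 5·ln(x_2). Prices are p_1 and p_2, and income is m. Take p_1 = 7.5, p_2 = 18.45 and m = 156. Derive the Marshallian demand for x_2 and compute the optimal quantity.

The MRS is (2/5)·x_2/x_1. Set MRS = p_1/p_2.
So 2·p_2·x_2 = 5·p_1·x_1; combined with the budget, a share 2/7 of income goes to x_1.
Demand: x_1*(p_1,p_2,m) = 2/7·m/p_1 and x_2* = 5/7·m/p_2.
At p_1=7.5, p_2=18.45, m=156: x_2* = 5/7·156/18.45 = 6.0395.

x_2* = 6.0395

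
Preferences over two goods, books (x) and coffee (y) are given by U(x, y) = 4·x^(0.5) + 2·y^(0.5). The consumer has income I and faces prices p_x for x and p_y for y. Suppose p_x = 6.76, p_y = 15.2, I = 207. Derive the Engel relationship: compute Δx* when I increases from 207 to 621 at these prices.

From the CES first-order condition, 2·(y/x)^(0.5) = p_x/p_y.
Hence y/x = ((1/2)·p_x/p_y)^(1/(0.5)), i.e. raised to the 2 power.
Substitute y = (y/x)·x into the budget: x* = I/(p_x + p_y·(y/x)).
Numerically y/x = 0.049448, so x* = 207/(6.76 + 15.2·0.049448) = 27.5574.
At I' = 621: x* = 82.6721. Change: 82.6721 − 27.5574 = 55.1147.

Δx* = 55.1147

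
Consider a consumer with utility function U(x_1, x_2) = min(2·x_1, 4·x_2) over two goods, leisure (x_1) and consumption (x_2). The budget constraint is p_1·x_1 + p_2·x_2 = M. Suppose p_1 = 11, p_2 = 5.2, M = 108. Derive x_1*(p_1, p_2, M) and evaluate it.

x_1* = 7.9412

Leontief preferences: the optimum is at the kink where x_1/4 = x_2/2, i.e. x_2 = (1/2)·x_1.
Budget: p_1·x_1 + p_2·(1/2)·x_1 = M, so (4·p_1 + 2·p_2)·x_1 = 4·M.
Demand: x_1*(p_1,p_2,M) = 4·M/(4·p_1 + 2·p_2), x_2* = 2·M/(4·p_1 + 2·p_2).
Here 4·11 + 2·5.2 = 54.4, giving x_1* = 7.9412.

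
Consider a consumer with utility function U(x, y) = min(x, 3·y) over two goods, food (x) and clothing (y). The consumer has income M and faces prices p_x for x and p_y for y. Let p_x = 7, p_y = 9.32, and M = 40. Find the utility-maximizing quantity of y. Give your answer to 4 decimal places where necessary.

y* = 1.3193

Leontief preferences: the optimum is at the kink where x/3 = y/1, i.e. y = (1/3)·x.
Budget: p_x·x + p_y·(1/3)·x = M, so (3·p_x + p_y)·x = 3·M.
Demand: x*(p_x,p_y,M) = 3·M/(3·p_x + p_y), y* = M/(3·p_x + p_y).
Here 3·7 + 9.32 = 30.32, giving y* = 1.3193.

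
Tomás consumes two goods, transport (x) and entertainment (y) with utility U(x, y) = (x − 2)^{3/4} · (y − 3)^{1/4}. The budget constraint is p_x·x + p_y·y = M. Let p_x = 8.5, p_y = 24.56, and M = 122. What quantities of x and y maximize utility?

Substituting into the budget: x* = 2 + 0.75·(M − 2·p_x − 3·p_y)/p_x, and y* = 3 + 0.25·(…)/p_y.
Discretionary income = 122 − 2·8.5 − 3·24.56 = 31.32; x* = 2 + 0.75·31.32/8.5 = 4.7635; y* = 3 + 0.25·31.32/24.56 = 3.3188.

x* = 4.7635, y* = 3.3188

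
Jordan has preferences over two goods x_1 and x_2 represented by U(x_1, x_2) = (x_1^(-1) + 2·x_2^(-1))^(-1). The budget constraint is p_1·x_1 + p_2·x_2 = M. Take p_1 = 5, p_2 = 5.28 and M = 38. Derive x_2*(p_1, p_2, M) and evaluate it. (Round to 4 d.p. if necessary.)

x_2* = 4.2633

Numerically x_2/x_1 = 1.376205, so x_1* = 38/(5 + 5.28·1.376205) = 3.0979 and x_2* = 1.376205·3.0979 = 4.2633.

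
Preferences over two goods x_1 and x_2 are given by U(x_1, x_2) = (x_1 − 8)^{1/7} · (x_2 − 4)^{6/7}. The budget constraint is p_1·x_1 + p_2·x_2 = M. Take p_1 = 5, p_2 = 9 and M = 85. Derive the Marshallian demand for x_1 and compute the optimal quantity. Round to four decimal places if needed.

x_1* = 8.2571

This is Cobb-Douglas in (x_1−8, x_2−4): tangency gives 1/7·p_2·(x_2−4) = 6/7·p_1·(x_1−8).
After buying the subsistence bundle (8, 4), a share 1/7 of the remaining income goes to x_1: x_1* = 8 + 1/7·(M − 8p_1 − 4p_2)/p_1.
Discretionary income = 85 − 8·5 − 4·9 = 9; x_1* = 8 + 1/7·9/5 = 8.2571.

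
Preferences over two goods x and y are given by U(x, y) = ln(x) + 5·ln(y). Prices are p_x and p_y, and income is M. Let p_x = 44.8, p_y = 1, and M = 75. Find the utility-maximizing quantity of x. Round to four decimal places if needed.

x* = 0.279

The MRS is (1/5)·y/x. Set MRS = p_x/p_y.
So p_y·y = 5·p_x·x; combined with the budget, a share 1/6 of income goes to x.
Demand: x*(p_x,p_y,M) = 1/6·M/p_x and y* = 5/6·M/p_y.
At p_x=44.8, p_y=1, M=75: x* = 1/6·75/44.8 = 0.279.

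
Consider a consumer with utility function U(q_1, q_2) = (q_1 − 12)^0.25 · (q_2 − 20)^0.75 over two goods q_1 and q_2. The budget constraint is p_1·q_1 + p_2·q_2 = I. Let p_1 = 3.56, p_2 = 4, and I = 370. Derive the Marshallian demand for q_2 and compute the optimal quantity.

q_2* = 66.365

Substituting into the budget: q_1* = 12 + 0.25·(I − 12·p_1 − 20·p_2)/p_1, and q_2* = 20 + 0.75·(…)/p_2.
Discretionary income = 370 − 12·3.56 − 20·4 = 247.28; q_2* = 20 + 0.75·247.28/4 = 66.365.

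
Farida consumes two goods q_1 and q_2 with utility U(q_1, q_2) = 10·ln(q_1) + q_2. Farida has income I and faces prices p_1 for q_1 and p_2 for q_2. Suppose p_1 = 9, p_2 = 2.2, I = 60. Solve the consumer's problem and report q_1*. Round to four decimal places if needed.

q_1* = 2.4444

Set MRS = p_1/p_2: (10/q_1)/1 = p_1/p_2.
So q_1*(p_1,p_2) = 10·p_2/p_1, independent of income; and q_2* = (I − 10·p_2)/p_2.
At the given prices: q_1* = 10·2.2/9 = 2.4444.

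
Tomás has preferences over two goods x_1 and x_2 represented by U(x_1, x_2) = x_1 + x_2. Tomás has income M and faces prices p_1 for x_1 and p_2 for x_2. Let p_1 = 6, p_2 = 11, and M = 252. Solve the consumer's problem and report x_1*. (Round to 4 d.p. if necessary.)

x_1* = 42

Linear utility — the consumer picks whichever good has higher MU/price: 1/6 = 0.1667 vs 1/11 = 0.0909.
x_1 gives more utility per dollar, so spend all income on x_1: x_1* = M/p_1, x_2* = 0.
Numerically: x_1* = 42, x_2* = 0.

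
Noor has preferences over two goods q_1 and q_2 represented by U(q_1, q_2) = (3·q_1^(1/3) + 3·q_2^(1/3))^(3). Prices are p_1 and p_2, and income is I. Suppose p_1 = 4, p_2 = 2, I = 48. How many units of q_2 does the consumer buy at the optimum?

q_2* = 14.0589

From the CES first-order condition, (q_2/q_1)^(2/3) = p_1/p_2.
Hence q_2/q_1 = (p_1/p_2)^(1/(2/3)), i.e. raised to the 1.5 power.
With the ratio pinned down, the budget gives q_1* = I/(p_1 + p_2·(q_2/q_1)) and q_2* = (q_2/q_1)·q_1*.
Numerically q_2/q_1 = 2.828427, so q_1* = 48/(4 + 2·2.828427) = 4.9706 and q_2* = 2.828427·4.9706 = 14.0589.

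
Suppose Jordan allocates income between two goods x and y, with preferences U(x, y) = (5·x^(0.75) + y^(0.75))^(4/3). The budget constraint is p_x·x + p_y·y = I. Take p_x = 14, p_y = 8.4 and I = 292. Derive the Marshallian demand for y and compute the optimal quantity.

MU_x ∝ 5·x^(-0.25), MU_y ∝ y^(-0.25), so MRS = 5·(y/x)^(0.25) = p_x/p_y.
Solve for the ratio: y/x = [(1/5)·p_x/p_y]^(4).
Substitute y = (y/x)·x into the budget: x* = I/(p_x + p_y·(y/x)).
Numerically y/x = 0.012346, so x* = 292/(14 + 8.4·0.012346) = 20.7038 and y* = 0.012346·20.7038 = 0.2556.

y* = 0.2556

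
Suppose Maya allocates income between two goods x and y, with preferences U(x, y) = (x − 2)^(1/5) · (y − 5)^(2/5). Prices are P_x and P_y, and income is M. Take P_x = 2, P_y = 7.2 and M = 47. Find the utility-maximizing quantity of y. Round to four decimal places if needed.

y* = 5.6481

This is Cobb-Douglas in (x−2, y−5): tangency gives 0.2·P_y·(y−5) = 0.4·P_x·(x−2).
Substituting into the budget: x* = 2 + 1/3·(M − 2·P_x − 5·P_y)/P_x, and y* = 5 + 2/3·(…)/P_y.
Discretionary income = 47 − 2·2 − 5·7.2 = 7; y* = 5 + 2/3·7/7.2 = 5.6481.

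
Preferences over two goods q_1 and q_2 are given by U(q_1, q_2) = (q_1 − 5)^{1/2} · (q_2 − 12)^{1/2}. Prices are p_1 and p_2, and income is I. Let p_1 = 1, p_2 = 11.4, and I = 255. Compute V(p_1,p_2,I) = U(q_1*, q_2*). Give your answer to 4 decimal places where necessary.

MRS = (q_2−12)/(q_1−5). Tangency with p_1/p_2 gives q_2−12 = (p_1/p_2)·(q_1−5).
Substituting into the budget: q_1* = 5 + 0.5·(I − 5·p_1 − 12·p_2)/p_1, and q_2* = 12 + 0.5·(…)/p_2.
Discretionary income = 255 − 5·1 − 12·11.4 = 113.2; q_1* = 5 + 0.5·113.2/1 = 61.6; q_2* = 12 + 0.5·113.2/11.4 = 16.9649.
Utility at the optimum: U(61.6, 16.9649) = 16.7635.

V = 16.7635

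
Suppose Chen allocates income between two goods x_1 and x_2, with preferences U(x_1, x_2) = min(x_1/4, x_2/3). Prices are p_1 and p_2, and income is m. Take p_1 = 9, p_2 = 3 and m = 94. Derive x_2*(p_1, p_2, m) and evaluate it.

Leontief preferences: the optimum is at the kink where x_1/4 = x_2/3, i.e. x_2 = (3/4)·x_1.
Budget: p_1·x_1 + p_2·(3/4)·x_1 = m, so (4·p_1 + 3·p_2)·x_1 = 4·m.
Demand: x_1*(p_1,p_2,m) = 4·m/(4·p_1 + 3·p_2), x_2* = 3·m/(4·p_1 + 3·p_2).
Here 4·9 + 3·3 = 45, giving x_2* = 6.2667.

x_2* = 6.2667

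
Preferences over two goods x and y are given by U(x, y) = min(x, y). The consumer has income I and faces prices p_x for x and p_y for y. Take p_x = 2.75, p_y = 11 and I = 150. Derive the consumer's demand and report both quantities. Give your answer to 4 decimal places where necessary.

x* = 10.9091, y* = 10.9091

Leontief preferences: the optimum is at the kink where x/1 = y/1, i.e. y = x.
Budget: p_x·x + p_y·x = I, so (p_x + p_y)·x = I.
Demand: x*(p_x,p_y,I) = I/(p_x + p_y), y* = I/(p_x + p_y).
Here 2.75 + 11 = 13.75, giving x* = 10.9091 and y* = 10.9091.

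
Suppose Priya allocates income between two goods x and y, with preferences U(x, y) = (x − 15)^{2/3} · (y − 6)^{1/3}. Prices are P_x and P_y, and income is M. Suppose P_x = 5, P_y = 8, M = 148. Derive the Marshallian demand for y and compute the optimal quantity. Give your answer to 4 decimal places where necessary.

y* = 7.0417

This is Cobb-Douglas in (x−15, y−6): tangency gives 2/3·P_y·(y−6) = 1/3·P_x·(x−15).
After buying the subsistence bundle (15, 6), a share 2/3 of the remaining income goes to x: x* = 15 + 2/3·(M − 15P_x − 6P_y)/P_x.
Discretionary income = 148 − 15·5 − 6·8 = 25; y* = 6 + 1/3·25/8 = 7.0417.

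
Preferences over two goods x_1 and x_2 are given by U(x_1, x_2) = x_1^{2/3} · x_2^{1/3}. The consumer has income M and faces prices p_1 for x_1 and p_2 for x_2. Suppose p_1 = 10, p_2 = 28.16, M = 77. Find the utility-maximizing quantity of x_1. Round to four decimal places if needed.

x_1* = 5.1333

Tangency: MRS = 2·x_2/x_1 = p_1/p_2.
Rearranging, p_2·x_2 = (1/2)·p_1·x_1. Substituting into the budget gives p_1·x_1·(1 + (1/2)) = M.
Demand: x_1*(p_1,p_2,M) = 2/3·M/p_1 and x_2* = 1/3·M/p_2.
At p_1=10, p_2=28.16, M=77: x_1* = 2/3·77/10 = 5.1333.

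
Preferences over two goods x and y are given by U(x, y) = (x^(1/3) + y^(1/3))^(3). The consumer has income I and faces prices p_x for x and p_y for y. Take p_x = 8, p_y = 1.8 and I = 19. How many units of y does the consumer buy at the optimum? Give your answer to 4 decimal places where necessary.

y* = 7.1595

MRS = MU_x/MU_y = (y/x)^(2/3). Set equal to p_x/p_y.
Solve for the ratio: y/x = [p_x/p_y]^(1.5).
With the ratio pinned down, the budget gives x* = I/(p_x + p_y·(y/x)) and y* = (y/x)·x*.
Numerically y/x = 9.369712, so x* = 19/(8 + 1.8·9.369712) = 0.7641 and y* = 9.369712·0.7641 = 7.1595.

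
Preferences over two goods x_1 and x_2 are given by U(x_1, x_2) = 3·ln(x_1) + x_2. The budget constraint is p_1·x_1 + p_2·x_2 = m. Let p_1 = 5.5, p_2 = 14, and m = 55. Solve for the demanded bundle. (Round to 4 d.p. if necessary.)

So x_1*(p_1,p_2) = 3·p_2/p_1, independent of income; and x_2* = (m − 3·p_2)/p_2.
At the given prices: x_1* = 3·14/5.5 = 7.6364, and x_2* = 0.9286.

x_1* = 7.6364, x_2* = 0.9286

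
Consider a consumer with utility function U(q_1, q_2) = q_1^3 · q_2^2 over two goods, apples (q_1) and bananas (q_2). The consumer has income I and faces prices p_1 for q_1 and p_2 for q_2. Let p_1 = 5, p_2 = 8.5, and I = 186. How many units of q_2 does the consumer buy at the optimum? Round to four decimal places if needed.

MU_q_1/MU_q_2 = (3·q_2)/(2·q_1); tangency sets this equal to p_1/p_2.
Rearranging, p_2·q_2 = (2/3)·p_1·q_1. Substituting into the budget gives p_1·q_1·(1 + (2/3)) = I.
Demand: q_1*(p_1,p_2,I) = 0.6·I/p_1 and q_2* = 0.4·I/p_2.
At p_1=5, p_2=8.5, I=186: q_2* = 0.4·186/8.5 = 8.7529.

q_2* = 8.7529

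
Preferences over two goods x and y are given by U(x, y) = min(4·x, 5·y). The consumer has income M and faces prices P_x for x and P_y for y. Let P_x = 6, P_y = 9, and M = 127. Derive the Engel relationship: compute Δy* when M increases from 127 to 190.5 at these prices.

Δy* = 3.8485

Demand: x*(P_x,P_y,M) = 5·M/(5·P_x + 4·P_y), y* = 4·M/(5·P_x + 4·P_y).
Here 5·6 + 4·9 = 66, giving y* = 7.697.
At M' = 190.5: y* = 11.5455. Change: 11.5455 − 7.697 = 3.8485.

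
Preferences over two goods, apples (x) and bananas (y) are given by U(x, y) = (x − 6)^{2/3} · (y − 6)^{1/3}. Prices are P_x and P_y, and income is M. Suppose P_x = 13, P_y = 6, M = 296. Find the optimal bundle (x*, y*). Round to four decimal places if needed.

x* = 15.3333, y* = 16.1111

This is Cobb-Douglas in (x−6, y−6): tangency gives 2/3·P_y·(y−6) = 1/3·P_x·(x−6).
Substituting into the budget: x* = 6 + 2/3·(M − 6·P_x − 6·P_y)/P_x, and y* = 6 + 1/3·(…)/P_y.
Discretionary income = 296 − 6·13 − 6·6 = 182; x* = 6 + 2/3·182/13 = 15.3333; y* = 6 + 1/3·182/6 = 16.1111.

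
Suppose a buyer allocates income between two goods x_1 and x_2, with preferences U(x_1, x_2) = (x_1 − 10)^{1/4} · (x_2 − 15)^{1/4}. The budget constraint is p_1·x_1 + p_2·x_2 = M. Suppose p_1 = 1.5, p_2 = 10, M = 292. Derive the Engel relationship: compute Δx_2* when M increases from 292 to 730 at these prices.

Δx_2* = 21.9

Let x_1' = x_1−10, x_2' = x_2−15. MRS = x_2'/x_1' = p_1/p_2.
After buying the subsistence bundle (10, 15), a share 0.5 of the remaining income goes to x_1: x_1* = 10 + 0.5·(M − 10p_1 − 15p_2)/p_1.
Discretionary income = 292 − 10·1.5 − 15·10 = 127; x_2* = 15 + 0.5·127/10 = 21.35.
At M' = 730: x_2* = 43.25. Change: 43.25 − 21.35 = 21.9.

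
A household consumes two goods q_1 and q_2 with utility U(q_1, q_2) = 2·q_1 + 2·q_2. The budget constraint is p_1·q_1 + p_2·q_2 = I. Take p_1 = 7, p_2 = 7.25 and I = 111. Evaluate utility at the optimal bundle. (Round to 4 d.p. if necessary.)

Perfect substitutes: compare marginal utility per dollar. 2/p_1 vs 2/p_2 → 0.2857 vs 0.2759.
q_1 gives more utility per dollar, so spend all income on q_1: q_1* = I/p_1, q_2* = 0.
Numerically: q_1* = 15.8571, q_2* = 0.
Utility at the optimum: U(15.8571, 0) = 31.7143.

V = 31.7143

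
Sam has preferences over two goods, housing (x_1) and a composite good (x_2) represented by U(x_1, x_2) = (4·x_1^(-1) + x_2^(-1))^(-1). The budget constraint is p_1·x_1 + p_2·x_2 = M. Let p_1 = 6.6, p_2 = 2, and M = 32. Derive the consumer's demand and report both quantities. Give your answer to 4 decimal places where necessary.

x_1* = 3.802, x_2* = 3.4534

From the CES first-order condition, 4·(x_2/x_1)^(2) = p_1/p_2.
Hence x_2/x_1 = ((1/4)·p_1/p_2)^(1/(2)), i.e. raised to the 0.5 power.
Substitute x_2 = (x_2/x_1)·x_1 into the budget: x_1* = M/(p_1 + p_2·(x_2/x_1)).
Numerically x_2/x_1 = 0.908295, so x_1* = 32/(6.6 + 2·0.908295) = 3.802 and x_2* = 0.908295·3.802 = 3.4534.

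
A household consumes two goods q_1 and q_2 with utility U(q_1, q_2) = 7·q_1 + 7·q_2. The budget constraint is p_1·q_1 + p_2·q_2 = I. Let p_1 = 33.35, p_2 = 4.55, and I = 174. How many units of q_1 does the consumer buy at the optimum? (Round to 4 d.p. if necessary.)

Perfect substitutes: compare marginal utility per dollar. 7/p_1 vs 7/p_2 → 0.2099 vs 1.5385.
q_2 gives more utility per dollar, so spend all income on q_2: q_2* = I/p_2, q_1* = 0.
Numerically: q_1* = 0, q_2* = 38.2418.

q_1* = 0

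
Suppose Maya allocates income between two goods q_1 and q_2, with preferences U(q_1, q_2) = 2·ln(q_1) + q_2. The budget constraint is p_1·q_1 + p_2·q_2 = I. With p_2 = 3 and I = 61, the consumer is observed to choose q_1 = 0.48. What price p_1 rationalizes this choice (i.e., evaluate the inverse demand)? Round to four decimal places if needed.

p_1 = 12.5

Set MRS = p_1/p_2: (2/q_1)/1 = p_1/p_2.
So q_1*(p_1,p_2) = 2·p_2/p_1, independent of income; and q_2* = (I − 2·p_2)/p_2.
Set q_1* = 0.48 in the demand function and solve for p_1: p_1 = 12.5.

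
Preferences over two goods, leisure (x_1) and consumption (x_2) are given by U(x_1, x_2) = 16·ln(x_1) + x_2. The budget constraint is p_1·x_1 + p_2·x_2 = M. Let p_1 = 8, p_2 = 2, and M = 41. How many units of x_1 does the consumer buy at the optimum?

x_1* = 4

MU_x_1 = 16/x_1, MU_x_2 = 1. Tangency: 16/x_1 = p_1/p_2.
So x_1*(p_1,p_2) = 16·p_2/p_1, independent of income; and x_2* = (M − 16·p_2)/p_2.
At the given prices: x_1* = 16·2/8 = 4.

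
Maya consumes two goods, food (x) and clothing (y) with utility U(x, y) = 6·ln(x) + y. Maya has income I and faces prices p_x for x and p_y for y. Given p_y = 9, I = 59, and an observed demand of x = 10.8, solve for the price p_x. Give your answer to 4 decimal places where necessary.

p_x = 5

MU_x = 6/x, MU_y = 1. Tangency: 6/x = p_x/p_y.
So x*(p_x,p_y) = 6·p_y/p_x, independent of income; and y* = (I − 6·p_y)/p_y.
Set x* = 10.8 in the demand function and solve for p_x: p_x = 5.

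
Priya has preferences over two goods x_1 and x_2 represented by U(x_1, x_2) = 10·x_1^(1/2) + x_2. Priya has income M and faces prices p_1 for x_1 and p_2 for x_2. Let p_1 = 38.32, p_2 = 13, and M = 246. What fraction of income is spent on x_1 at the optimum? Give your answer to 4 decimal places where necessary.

Set MRS = p_1/p_2: 5·x_1^(−1/2) = p_1/p_2.
Solve: √x_1 = 5·p_2/p_1, so x_1*(p_1,p_2) = (5·p_2/p_1)², and x_2* = (M − p_1·x_1*)/p_2.
Plugging in: x_1* = (5·13/38.32)² = 2.8772, x_2* = 10.4419.
Expenditure on x_1: 38.32·2.8772 = 110.2557; share = 0.4482.

share on x_1 = 0.4482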